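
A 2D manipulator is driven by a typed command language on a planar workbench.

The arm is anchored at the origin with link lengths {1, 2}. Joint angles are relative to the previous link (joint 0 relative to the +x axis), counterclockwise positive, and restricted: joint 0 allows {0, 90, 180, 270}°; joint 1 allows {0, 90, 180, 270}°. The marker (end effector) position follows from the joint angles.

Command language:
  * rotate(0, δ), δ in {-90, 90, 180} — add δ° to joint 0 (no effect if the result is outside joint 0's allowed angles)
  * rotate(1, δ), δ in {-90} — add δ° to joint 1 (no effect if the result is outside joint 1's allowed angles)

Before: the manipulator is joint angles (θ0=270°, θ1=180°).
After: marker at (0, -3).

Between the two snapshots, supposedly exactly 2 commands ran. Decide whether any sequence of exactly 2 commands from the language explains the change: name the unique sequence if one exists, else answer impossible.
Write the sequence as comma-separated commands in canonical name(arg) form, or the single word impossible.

rotate(1, -90), rotate(1, -90)

initial: joint angles (θ0=270°, θ1=180°)
[1] after rotate(1, -90): joint angles (θ0=270°, θ1=90°)
[2] after rotate(1, -90): joint angles (θ0=270°, θ1=0°)
no rival 2-sequence matches.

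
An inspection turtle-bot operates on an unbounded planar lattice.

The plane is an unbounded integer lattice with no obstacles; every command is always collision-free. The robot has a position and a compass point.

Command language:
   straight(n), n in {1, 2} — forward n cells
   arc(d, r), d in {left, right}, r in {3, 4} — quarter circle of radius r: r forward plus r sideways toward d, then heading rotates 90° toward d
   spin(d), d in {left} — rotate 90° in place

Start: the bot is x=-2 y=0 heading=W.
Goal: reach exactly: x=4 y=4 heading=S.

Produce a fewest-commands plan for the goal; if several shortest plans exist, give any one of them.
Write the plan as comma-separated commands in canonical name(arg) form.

arc(right, 4), arc(right, 4), straight(2), arc(right, 4)

start: x=-2 y=0 heading=W
[1] after arc(right, 4): x=-6 y=4 heading=N
[2] after arc(right, 4): x=-2 y=8 heading=E
[3] after straight(2): x=0 y=8 heading=E
[4] after arc(right, 4): x=4 y=4 heading=S
minimal: 4 command(s), checked below 4.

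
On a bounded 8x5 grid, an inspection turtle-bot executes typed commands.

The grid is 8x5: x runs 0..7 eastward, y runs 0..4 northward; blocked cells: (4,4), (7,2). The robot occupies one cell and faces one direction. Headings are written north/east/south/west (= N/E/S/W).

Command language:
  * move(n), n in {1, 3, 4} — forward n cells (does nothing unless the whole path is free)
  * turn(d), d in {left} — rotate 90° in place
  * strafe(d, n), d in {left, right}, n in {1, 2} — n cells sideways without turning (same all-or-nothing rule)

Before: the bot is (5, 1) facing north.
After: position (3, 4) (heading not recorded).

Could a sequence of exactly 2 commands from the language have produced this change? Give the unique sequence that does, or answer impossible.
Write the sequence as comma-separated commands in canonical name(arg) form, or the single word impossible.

strafe(left, 2), move(3)

key: running move(3) before strafe(left, 2) would end elsewhere — order is forced
start: (5, 1) facing north
[1] after strafe(left, 2): (3, 1) facing north
[2] after move(3): (3, 4) facing north
no rival 2-sequence matches.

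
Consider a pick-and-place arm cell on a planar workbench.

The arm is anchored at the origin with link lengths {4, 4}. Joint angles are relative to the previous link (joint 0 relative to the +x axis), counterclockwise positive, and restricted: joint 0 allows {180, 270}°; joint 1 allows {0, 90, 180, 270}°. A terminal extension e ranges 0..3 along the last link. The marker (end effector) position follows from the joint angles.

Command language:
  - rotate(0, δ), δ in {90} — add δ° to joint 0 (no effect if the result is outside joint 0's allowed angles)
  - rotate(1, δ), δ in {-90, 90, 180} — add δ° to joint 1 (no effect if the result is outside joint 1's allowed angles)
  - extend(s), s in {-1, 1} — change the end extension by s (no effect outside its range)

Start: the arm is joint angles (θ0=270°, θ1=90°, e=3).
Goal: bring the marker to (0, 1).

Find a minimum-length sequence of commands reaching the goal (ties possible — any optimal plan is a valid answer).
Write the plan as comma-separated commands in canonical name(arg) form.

t0: joint angles (θ0=270°, θ1=90°, e=3)
1. extend(-1) → joint angles (θ0=270°, θ1=90°, e=2)
2. extend(-1) → joint angles (θ0=270°, θ1=90°, e=1)
3. rotate(1, 90) → joint angles (θ0=270°, θ1=180°, e=1)
shorter routes all fall short; 3 is best.

extend(-1), extend(-1), rotate(1, 90)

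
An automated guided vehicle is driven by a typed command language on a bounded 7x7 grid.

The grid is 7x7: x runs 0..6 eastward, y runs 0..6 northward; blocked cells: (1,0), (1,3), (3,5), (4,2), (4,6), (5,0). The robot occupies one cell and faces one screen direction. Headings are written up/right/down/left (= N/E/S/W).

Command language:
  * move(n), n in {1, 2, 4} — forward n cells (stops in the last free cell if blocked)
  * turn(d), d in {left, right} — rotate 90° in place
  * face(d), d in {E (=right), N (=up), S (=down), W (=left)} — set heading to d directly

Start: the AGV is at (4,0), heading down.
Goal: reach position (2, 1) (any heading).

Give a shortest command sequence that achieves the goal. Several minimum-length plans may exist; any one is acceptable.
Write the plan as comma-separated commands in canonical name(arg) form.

turn(right), move(2), turn(right), move(1)

initial: at (4,0), heading down
step 1 (turn(right)): at (4,0), heading left
step 2 (move(2)): at (2,0), heading left
step 3 (turn(right)): at (2,0), heading up
step 4 (move(1)): at (2,1), heading up
no 3-step plan works, so 4 is optimal.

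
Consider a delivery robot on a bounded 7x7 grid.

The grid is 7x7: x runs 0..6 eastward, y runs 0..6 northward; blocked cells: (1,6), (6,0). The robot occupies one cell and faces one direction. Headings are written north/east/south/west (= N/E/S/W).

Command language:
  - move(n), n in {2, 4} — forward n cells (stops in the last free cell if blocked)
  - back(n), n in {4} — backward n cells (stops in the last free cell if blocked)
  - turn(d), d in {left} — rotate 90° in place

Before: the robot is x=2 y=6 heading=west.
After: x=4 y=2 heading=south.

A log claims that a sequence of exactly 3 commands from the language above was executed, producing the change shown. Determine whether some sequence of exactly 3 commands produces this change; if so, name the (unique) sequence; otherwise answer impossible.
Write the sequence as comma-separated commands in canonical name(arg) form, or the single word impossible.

impossible

all 64 sequences checked — none match.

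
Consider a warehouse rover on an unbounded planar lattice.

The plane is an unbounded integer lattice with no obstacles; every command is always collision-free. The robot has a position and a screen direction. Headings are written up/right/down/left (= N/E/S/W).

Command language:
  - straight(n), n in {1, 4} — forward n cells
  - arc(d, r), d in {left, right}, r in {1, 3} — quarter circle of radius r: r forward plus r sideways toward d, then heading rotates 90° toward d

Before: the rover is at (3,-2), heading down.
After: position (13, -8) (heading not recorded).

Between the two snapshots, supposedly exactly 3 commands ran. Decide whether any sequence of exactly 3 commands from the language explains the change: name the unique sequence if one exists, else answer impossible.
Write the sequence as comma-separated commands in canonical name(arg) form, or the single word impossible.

key: running arc(right, 3) before arc(left, 3) would end elsewhere — order is forced
t0: at (3,-2), heading down
1. arc(left, 3) → at (6,-5), heading right
2. straight(4) → at (10,-5), heading right
3. arc(right, 3) → at (13,-8), heading down
no rival 3-sequence matches.

arc(left, 3), straight(4), arc(right, 3)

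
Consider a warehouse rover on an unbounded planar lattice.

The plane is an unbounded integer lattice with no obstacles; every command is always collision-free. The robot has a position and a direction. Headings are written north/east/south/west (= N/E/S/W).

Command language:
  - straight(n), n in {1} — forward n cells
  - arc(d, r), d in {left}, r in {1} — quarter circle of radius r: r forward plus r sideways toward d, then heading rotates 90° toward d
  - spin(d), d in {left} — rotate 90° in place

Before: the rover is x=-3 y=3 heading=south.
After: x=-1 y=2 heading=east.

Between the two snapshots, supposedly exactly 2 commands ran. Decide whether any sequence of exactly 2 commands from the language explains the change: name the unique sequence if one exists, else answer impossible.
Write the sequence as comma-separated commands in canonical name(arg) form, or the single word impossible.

arc(left, 1), straight(1)

key: running straight(1) before arc(left, 1) would end elsewhere — order is forced
t0: x=-3 y=3 heading=south
step 1 (arc(left, 1)): x=-2 y=2 heading=east
step 2 (straight(1)): x=-1 y=2 heading=east
all 9 alternatives checked — unique.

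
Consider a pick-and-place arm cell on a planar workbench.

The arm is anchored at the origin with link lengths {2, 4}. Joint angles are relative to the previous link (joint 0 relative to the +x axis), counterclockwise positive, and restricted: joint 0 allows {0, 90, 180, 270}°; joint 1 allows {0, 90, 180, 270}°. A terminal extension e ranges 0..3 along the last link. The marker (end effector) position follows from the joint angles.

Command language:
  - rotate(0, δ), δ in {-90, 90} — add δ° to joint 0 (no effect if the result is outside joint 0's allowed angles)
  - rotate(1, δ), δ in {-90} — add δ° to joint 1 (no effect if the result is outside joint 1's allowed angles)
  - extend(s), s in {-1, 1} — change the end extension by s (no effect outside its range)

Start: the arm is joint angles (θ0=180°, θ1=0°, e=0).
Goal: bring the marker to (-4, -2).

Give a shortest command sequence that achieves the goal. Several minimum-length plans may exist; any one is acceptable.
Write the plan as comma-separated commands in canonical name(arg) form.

initial: joint angles (θ0=180°, θ1=0°, e=0)
1. rotate(0, 90) → joint angles (θ0=270°, θ1=0°, e=0)
2. rotate(1, -90) → joint angles (θ0=270°, θ1=270°, e=0)
no 1-step plan works, so 2 is optimal.

rotate(0, 90), rotate(1, -90)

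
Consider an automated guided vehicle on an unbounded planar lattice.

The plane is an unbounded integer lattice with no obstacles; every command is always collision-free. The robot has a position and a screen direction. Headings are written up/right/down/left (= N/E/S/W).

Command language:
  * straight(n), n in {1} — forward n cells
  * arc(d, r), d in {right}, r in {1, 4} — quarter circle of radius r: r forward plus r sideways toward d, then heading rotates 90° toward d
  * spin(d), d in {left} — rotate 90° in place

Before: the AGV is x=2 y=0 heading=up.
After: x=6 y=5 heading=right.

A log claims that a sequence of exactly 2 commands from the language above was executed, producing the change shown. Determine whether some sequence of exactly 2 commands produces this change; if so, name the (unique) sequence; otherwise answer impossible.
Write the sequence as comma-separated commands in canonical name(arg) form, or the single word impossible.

key: running arc(right, 4) before straight(1) would end elsewhere — order is forced
start: x=2 y=0 heading=up
1. straight(1) → x=2 y=1 heading=up
2. arc(right, 4) → x=6 y=5 heading=right
no rival 2-sequence matches.

straight(1), arc(right, 4)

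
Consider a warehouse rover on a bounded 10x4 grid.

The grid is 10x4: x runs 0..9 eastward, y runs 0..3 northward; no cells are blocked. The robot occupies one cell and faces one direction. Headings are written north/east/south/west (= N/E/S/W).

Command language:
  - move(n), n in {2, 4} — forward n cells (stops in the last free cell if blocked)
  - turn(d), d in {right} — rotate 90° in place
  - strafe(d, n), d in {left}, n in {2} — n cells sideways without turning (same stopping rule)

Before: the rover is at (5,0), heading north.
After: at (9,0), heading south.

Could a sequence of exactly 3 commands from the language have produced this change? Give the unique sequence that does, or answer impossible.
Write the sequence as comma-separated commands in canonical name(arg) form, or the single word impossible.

key: cell and facing (now S) both changed — the 3 commands mix motion and turning
t0: at (5,0), heading north
step 1 (turn(right)): at (5,0), heading east
step 2 (move(4)): at (9,0), heading east
step 3 (turn(right)): at (9,0), heading south
all 64 alternatives checked — unique.

turn(right), move(4), turn(right)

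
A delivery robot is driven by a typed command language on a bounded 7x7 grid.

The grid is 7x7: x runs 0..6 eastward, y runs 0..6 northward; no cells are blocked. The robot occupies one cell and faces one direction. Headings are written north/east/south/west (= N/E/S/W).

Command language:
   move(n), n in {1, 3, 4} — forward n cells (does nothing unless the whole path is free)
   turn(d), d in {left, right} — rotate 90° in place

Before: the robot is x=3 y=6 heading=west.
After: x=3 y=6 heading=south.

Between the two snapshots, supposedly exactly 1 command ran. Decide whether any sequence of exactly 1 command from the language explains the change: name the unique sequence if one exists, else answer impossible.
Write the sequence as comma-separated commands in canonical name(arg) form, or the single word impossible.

key: parked at (3,6) the whole time — nothing moves the robot
start: x=3 y=6 heading=west
1. turn(left) → x=3 y=6 heading=south
uniquely the one of 5 1-step routes that fits.

turn(left)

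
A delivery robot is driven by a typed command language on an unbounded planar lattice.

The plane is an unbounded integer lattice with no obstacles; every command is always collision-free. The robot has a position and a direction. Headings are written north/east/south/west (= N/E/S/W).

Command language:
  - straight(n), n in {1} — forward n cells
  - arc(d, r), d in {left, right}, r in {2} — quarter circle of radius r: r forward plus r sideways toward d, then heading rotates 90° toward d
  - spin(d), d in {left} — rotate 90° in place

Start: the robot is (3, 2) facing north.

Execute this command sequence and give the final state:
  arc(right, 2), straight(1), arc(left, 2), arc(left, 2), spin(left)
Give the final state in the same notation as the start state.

(6, 8) facing south

begin: (3, 2) facing north
1. arc(right, 2) → (5, 4) facing east
2. straight(1) → (6, 4) facing east
3. arc(left, 2) → (8, 6) facing north
4. arc(left, 2) → (6, 8) facing west
5. spin(left) → (6, 8) facing south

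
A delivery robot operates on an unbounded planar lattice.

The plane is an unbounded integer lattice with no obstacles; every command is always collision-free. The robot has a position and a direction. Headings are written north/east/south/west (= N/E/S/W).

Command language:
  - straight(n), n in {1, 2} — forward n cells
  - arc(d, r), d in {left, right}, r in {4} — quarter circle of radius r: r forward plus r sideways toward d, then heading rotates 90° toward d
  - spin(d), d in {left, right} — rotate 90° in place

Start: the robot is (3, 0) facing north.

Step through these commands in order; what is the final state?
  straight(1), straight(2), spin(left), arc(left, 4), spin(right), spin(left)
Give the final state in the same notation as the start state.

(-1, -1) facing south

t0: (3, 0) facing north
[1] after straight(1): (3, 1) facing north
[2] after straight(2): (3, 3) facing north
[3] after spin(left): (3, 3) facing west
[4] after arc(left, 4): (-1, -1) facing south
[5] after spin(right): (-1, -1) facing west
[6] after spin(left): (-1, -1) facing south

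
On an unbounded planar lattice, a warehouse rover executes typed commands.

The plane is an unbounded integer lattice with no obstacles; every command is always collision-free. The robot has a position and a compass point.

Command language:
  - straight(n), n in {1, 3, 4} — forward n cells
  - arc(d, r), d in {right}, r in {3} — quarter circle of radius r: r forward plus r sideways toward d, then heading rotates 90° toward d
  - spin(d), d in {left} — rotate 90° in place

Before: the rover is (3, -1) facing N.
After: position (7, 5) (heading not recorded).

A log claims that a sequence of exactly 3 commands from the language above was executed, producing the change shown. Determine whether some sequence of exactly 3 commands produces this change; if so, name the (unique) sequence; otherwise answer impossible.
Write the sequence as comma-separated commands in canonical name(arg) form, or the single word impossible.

straight(3), arc(right, 3), straight(1)

key: order matters: swapping straight(3) and straight(1) lands elsewhere
begin: (3, -1) facing N
[1] after straight(3): (3, 2) facing N
[2] after arc(right, 3): (6, 5) facing E
[3] after straight(1): (7, 5) facing E
no other 3-command option fits: unique.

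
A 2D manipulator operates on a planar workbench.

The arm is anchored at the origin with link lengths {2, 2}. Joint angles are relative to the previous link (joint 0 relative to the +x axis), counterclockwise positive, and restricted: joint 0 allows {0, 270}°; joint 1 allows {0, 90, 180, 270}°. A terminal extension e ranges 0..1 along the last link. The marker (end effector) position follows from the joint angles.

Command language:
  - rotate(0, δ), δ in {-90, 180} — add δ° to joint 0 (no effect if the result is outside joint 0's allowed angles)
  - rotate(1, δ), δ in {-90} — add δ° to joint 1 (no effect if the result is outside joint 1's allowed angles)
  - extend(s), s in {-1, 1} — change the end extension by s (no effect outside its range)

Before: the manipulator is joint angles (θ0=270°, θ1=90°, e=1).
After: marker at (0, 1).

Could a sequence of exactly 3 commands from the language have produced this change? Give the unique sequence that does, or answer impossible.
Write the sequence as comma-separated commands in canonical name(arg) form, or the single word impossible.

rotate(1, -90), rotate(1, -90), rotate(1, -90)

t0: joint angles (θ0=270°, θ1=90°, e=1)
step 1 (rotate(1, -90)): joint angles (θ0=270°, θ1=0°, e=1)
step 2 (rotate(1, -90)): joint angles (θ0=270°, θ1=270°, e=1)
step 3 (rotate(1, -90)): joint angles (θ0=270°, θ1=180°, e=1)
uniquely the one of 125 3-step routes that fits.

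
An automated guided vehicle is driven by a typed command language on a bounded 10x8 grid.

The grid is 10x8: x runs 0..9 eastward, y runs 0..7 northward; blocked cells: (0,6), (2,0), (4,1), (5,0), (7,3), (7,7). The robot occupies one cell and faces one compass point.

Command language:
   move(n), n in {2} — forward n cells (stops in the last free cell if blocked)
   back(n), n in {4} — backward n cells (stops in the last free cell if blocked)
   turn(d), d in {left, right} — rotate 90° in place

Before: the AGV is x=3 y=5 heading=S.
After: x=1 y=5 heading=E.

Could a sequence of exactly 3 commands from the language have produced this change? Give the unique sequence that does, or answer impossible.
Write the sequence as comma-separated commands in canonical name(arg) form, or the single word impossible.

key: running back(4) before turn(left) would end elsewhere — order is forced
start: x=3 y=5 heading=S
t=1 turn(left) ⇒ x=3 y=5 heading=E
t=2 move(2) ⇒ x=5 y=5 heading=E
t=3 back(4) ⇒ x=1 y=5 heading=E
no rival 3-sequence matches.

turn(left), move(2), back(4)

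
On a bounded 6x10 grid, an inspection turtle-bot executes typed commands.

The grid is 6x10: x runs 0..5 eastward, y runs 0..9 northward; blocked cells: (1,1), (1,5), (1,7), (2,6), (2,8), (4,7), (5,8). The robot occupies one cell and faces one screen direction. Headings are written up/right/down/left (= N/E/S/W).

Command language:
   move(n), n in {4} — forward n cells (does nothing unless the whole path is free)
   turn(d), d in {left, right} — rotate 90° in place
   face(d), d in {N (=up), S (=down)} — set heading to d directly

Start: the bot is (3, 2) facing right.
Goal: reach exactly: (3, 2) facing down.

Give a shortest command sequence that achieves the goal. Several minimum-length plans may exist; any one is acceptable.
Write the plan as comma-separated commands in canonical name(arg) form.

turn(right)

start: (3, 2) facing right
t=1 turn(right) ⇒ (3, 2) facing down
minimal: 1 command(s), checked below 1.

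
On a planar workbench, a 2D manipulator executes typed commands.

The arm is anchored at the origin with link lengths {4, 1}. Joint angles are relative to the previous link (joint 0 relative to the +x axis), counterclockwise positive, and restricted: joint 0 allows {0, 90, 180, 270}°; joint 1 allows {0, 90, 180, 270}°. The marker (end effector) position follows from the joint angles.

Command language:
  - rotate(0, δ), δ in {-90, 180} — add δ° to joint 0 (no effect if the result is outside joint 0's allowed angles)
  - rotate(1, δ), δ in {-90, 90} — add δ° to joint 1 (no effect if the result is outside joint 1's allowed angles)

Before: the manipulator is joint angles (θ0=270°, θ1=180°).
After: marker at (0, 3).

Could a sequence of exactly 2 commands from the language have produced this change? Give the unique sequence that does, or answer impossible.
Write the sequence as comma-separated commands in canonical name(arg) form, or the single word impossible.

start: joint angles (θ0=270°, θ1=180°)
step 1 (rotate(0, -90)): joint angles (θ0=180°, θ1=180°)
step 2 (rotate(0, -90)): joint angles (θ0=90°, θ1=180°)
no other 2-command option fits: unique.

rotate(0, -90), rotate(0, -90)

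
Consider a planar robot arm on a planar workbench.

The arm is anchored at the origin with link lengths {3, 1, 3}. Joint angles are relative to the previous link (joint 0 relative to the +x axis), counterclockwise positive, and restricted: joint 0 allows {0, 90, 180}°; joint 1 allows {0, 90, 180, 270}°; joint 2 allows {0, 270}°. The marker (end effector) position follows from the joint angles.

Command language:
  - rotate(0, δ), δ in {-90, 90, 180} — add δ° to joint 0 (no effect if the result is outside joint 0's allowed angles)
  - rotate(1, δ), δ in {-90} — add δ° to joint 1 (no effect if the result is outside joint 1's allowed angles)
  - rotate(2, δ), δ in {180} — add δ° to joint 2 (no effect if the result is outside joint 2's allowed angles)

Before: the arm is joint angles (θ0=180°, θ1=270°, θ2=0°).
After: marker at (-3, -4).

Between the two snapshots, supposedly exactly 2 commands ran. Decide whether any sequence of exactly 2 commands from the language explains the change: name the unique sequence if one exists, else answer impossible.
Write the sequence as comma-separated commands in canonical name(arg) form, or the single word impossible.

rotate(1, -90), rotate(1, -90)

start: joint angles (θ0=180°, θ1=270°, θ2=0°)
t=1 rotate(1, -90) ⇒ joint angles (θ0=180°, θ1=180°, θ2=0°)
t=2 rotate(1, -90) ⇒ joint angles (θ0=180°, θ1=90°, θ2=0°)
no rival 2-sequence matches.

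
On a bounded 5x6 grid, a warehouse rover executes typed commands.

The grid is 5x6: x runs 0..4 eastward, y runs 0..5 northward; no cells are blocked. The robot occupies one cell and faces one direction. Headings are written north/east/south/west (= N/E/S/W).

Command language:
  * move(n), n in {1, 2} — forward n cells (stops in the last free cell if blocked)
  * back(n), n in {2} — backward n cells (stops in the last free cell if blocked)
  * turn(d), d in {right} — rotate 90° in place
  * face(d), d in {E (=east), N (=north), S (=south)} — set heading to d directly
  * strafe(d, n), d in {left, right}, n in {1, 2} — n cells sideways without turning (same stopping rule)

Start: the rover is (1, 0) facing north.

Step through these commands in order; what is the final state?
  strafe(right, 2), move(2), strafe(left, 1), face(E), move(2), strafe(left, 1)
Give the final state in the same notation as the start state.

(4, 3) facing east

begin: (1, 0) facing north
[1] after strafe(right, 2): (3, 0) facing north
[2] after move(2): (3, 2) facing north
[3] after strafe(left, 1): (2, 2) facing north
[4] after face(E): (2, 2) facing east
[5] after move(2): (4, 2) facing east
[6] after strafe(left, 1): (4, 3) facing east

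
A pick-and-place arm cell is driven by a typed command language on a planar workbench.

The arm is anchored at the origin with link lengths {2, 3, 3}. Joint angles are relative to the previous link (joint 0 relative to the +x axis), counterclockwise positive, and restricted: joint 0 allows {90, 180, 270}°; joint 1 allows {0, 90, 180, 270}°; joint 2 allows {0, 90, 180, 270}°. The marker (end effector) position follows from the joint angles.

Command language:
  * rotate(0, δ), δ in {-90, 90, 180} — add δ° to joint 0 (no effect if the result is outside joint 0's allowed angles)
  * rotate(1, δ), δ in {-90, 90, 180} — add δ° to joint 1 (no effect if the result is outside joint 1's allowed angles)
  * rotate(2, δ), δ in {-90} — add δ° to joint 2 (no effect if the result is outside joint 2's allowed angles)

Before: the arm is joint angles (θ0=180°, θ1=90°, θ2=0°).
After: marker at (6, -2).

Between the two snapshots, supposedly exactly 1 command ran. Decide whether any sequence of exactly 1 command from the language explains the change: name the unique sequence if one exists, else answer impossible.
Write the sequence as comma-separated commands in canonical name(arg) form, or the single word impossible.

rotate(0, 90)

start: joint angles (θ0=180°, θ1=90°, θ2=0°)
[1] after rotate(0, 90): joint angles (θ0=270°, θ1=90°, θ2=0°)
no other 1-command option fits: unique.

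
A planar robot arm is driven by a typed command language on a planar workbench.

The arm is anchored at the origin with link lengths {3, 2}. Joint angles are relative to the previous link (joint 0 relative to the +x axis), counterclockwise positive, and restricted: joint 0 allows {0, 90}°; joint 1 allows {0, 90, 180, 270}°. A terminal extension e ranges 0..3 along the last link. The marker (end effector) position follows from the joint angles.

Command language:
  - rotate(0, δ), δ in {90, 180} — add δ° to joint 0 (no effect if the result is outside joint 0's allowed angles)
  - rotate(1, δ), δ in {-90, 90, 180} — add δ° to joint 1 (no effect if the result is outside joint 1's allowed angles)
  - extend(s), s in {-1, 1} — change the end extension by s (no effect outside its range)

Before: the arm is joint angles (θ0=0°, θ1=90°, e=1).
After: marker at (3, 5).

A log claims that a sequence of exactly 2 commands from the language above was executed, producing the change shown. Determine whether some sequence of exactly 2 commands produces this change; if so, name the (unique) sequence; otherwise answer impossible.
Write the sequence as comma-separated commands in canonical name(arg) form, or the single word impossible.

start: joint angles (θ0=0°, θ1=90°, e=1)
[1] after extend(1): joint angles (θ0=0°, θ1=90°, e=2)
[2] after extend(1): joint angles (θ0=0°, θ1=90°, e=3)
no other 2-command option fits: unique.

extend(1), extend(1)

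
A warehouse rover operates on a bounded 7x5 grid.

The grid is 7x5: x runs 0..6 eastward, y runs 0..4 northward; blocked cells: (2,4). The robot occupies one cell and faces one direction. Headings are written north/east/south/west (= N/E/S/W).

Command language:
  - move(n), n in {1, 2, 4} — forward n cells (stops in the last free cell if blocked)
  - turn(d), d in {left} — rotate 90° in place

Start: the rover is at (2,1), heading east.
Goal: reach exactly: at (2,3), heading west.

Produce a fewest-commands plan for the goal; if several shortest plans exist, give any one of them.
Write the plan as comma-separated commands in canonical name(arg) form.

t0: at (2,1), heading east
step 1 (turn(left)): at (2,1), heading north
step 2 (move(2)): at (2,3), heading north
step 3 (turn(left)): at (2,3), heading west
minimal: 3 command(s), checked below 3.

turn(left), move(2), turn(left)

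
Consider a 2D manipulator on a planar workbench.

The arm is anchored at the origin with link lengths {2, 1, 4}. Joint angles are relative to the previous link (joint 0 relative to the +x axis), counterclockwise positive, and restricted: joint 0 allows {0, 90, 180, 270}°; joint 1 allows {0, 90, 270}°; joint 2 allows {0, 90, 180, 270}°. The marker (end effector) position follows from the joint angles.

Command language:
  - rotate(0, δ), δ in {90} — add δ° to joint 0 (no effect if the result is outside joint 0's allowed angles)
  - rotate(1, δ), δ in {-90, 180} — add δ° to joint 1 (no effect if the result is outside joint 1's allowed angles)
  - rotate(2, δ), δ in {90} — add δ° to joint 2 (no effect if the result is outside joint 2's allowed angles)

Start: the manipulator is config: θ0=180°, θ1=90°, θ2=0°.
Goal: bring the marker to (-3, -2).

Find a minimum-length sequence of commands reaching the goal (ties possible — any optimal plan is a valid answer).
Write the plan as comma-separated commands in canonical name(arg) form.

rotate(0, 90), rotate(2, 90), rotate(2, 90)

begin: config: θ0=180°, θ1=90°, θ2=0°
[1] after rotate(0, 90): config: θ0=270°, θ1=90°, θ2=0°
[2] after rotate(2, 90): config: θ0=270°, θ1=90°, θ2=90°
[3] after rotate(2, 90): config: θ0=270°, θ1=90°, θ2=180°
nothing shorter than 3 reaches the goal.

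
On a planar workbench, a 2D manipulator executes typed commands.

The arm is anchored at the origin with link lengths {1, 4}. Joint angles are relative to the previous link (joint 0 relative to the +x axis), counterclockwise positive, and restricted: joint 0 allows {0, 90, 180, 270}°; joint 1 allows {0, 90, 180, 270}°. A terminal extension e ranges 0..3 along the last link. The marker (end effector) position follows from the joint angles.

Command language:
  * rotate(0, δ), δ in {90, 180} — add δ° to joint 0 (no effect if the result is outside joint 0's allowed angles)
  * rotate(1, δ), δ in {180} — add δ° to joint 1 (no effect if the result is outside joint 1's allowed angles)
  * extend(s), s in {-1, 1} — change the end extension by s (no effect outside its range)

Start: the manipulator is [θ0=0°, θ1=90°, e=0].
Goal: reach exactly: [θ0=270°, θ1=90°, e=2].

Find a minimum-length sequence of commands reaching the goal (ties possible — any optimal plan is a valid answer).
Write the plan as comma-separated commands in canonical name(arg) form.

t0: [θ0=0°, θ1=90°, e=0]
1. rotate(0, 90) → [θ0=90°, θ1=90°, e=0]
2. extend(1) → [θ0=90°, θ1=90°, e=1]
3. extend(1) → [θ0=90°, θ1=90°, e=2]
4. rotate(0, 180) → [θ0=270°, θ1=90°, e=2]
nothing shorter than 4 reaches the goal.

rotate(0, 90), extend(1), extend(1), rotate(0, 180)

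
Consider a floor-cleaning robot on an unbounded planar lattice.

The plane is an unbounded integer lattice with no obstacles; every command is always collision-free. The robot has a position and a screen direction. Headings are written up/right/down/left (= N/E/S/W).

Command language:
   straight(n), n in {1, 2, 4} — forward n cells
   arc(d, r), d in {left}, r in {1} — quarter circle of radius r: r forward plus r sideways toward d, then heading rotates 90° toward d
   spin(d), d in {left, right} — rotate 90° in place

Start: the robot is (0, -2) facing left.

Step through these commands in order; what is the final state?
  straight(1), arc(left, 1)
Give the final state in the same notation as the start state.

(-2, -3) facing down

from: (0, -2) facing left
[1] after straight(1): (-1, -2) facing left
[2] after arc(left, 1): (-2, -3) facing down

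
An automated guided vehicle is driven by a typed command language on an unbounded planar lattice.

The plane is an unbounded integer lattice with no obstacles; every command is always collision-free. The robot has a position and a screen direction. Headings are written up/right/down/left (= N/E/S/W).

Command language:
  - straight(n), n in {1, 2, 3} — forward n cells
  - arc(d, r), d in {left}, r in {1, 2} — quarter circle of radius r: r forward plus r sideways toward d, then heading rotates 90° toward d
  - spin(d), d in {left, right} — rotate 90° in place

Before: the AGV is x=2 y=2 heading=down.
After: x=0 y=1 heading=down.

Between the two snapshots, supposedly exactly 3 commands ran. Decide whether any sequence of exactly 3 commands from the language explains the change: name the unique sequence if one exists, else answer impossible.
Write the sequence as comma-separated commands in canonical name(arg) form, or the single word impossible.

key: heading stays S — rotations cancel among the 3 commands
begin: x=2 y=2 heading=down
step 1 (spin(right)): x=2 y=2 heading=left
step 2 (straight(1)): x=1 y=2 heading=left
step 3 (arc(left, 1)): x=0 y=1 heading=down
no rival 3-sequence matches.

spin(right), straight(1), arc(left, 1)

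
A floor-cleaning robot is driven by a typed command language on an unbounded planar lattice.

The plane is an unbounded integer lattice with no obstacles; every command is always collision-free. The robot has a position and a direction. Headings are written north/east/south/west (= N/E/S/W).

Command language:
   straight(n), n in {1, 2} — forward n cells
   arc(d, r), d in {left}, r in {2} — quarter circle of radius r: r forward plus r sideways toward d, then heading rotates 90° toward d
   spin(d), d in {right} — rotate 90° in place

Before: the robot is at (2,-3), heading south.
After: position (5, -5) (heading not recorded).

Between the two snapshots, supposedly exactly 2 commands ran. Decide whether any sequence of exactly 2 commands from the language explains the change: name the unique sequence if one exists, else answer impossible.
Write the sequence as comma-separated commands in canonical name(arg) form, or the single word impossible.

arc(left, 2), straight(1)

key: order matters: swapping arc(left, 2) and straight(1) lands elsewhere
start: at (2,-3), heading south
[1] after arc(left, 2): at (4,-5), heading east
[2] after straight(1): at (5,-5), heading east
no other 2-command option fits: unique.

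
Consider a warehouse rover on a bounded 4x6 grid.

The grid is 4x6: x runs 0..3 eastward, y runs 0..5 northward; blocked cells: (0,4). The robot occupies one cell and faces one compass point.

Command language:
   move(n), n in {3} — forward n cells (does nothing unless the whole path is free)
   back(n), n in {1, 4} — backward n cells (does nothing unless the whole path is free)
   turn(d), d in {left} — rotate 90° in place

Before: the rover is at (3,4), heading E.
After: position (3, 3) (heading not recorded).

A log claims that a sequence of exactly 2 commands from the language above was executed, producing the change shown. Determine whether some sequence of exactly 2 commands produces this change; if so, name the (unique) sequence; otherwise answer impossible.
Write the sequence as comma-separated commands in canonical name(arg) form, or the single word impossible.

key: order matters: swapping turn(left) and back(1) lands elsewhere
t0: at (3,4), heading E
1. turn(left) → at (3,4), heading N
2. back(1) → at (3,3), heading N
no other 2-command option fits: unique.

turn(left), back(1)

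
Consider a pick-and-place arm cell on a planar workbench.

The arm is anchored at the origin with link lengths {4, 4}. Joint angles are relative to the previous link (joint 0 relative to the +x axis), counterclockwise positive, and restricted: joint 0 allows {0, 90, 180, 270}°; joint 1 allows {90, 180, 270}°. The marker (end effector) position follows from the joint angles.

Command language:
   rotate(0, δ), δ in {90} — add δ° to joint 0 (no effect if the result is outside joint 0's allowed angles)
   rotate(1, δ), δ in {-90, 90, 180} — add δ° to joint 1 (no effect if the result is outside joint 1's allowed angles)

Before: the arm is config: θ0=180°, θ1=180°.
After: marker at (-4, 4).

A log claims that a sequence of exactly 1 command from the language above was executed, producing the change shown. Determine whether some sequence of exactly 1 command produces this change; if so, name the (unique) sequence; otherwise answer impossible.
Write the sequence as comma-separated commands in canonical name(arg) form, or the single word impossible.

t0: config: θ0=180°, θ1=180°
[1] after rotate(1, 90): config: θ0=180°, θ1=270°
no rival 1-sequence matches.

rotate(1, 90)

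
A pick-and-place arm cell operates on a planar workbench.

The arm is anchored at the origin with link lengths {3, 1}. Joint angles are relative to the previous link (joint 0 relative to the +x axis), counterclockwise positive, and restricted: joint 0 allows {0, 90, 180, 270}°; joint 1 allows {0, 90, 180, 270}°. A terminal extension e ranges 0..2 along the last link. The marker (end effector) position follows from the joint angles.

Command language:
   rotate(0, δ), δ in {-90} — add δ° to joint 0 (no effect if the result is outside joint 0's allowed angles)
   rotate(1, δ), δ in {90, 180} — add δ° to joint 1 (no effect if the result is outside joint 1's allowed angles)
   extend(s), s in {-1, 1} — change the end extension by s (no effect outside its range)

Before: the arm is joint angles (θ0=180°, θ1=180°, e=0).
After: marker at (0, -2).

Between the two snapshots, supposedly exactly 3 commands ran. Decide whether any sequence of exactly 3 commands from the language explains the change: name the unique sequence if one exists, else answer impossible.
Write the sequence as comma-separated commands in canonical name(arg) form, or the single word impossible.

rotate(0, -90), rotate(0, -90), rotate(0, -90)

from: joint angles (θ0=180°, θ1=180°, e=0)
1. rotate(0, -90) → joint angles (θ0=90°, θ1=180°, e=0)
2. rotate(0, -90) → joint angles (θ0=0°, θ1=180°, e=0)
3. rotate(0, -90) → joint angles (θ0=270°, θ1=180°, e=0)
no other 3-command option fits: unique.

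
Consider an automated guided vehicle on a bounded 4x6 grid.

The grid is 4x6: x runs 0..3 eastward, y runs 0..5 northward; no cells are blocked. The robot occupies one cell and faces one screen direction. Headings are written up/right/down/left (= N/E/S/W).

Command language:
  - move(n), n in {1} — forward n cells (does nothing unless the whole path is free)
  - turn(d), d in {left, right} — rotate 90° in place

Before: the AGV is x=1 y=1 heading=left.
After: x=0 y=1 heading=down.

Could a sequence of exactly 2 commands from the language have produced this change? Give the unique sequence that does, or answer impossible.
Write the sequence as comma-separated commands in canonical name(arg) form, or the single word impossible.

key: running turn(left) before move(1) would end elsewhere — order is forced
start: x=1 y=1 heading=left
1. move(1) → x=0 y=1 heading=left
2. turn(left) → x=0 y=1 heading=down
no rival 2-sequence matches.

move(1), turn(left)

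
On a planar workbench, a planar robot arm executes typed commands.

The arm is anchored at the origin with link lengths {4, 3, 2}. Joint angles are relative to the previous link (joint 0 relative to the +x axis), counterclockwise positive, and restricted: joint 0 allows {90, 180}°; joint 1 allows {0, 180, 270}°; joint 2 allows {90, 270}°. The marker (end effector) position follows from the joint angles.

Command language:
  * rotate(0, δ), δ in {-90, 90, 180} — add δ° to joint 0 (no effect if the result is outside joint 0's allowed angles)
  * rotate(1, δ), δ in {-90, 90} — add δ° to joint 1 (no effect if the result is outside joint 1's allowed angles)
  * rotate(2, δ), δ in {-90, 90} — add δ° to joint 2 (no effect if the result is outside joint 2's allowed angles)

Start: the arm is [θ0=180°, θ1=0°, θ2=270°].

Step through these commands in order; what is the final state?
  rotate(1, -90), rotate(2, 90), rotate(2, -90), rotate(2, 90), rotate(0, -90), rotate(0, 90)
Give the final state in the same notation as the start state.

[θ0=180°, θ1=270°, θ2=270°]

begin: [θ0=180°, θ1=0°, θ2=270°]
t=1 rotate(1, -90) ⇒ [θ0=180°, θ1=270°, θ2=270°]
t=2 rotate(2, 90) ⇒ [θ0=180°, θ1=270°, θ2=270°]
t=3 rotate(2, -90) ⇒ [θ0=180°, θ1=270°, θ2=270°]
t=4 rotate(2, 90) ⇒ [θ0=180°, θ1=270°, θ2=270°]
t=5 rotate(0, -90) ⇒ [θ0=90°, θ1=270°, θ2=270°]
t=6 rotate(0, 90) ⇒ [θ0=180°, θ1=270°, θ2=270°]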